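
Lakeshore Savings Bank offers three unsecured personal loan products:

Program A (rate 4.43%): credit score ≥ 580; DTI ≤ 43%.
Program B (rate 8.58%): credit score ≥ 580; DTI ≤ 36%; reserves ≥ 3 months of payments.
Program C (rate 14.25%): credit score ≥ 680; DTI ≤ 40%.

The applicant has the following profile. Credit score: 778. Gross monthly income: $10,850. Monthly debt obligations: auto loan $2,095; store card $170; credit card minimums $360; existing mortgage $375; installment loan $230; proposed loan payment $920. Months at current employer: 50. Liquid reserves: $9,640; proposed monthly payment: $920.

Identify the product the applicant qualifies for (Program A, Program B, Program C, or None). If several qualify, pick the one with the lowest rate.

Total debts = (2,095 + 170 + 360 + 375 + 230 + 920) = 4,150; DTI = 4,150/10,850 = 38.2%.
Reserves = 9,640/920 = 10.5 months.
Program A: score 778 ≥ 580; DTI 38.2% ≤ 43% → qualifies.
Program B: score 778 ≥ 580; DTI 38.2% > 36%; reserves 10.5 ≥ 3 mo → does not qualify.
Program C: score 778 ≥ 680; DTI 38.2% ≤ 40% → qualifies.
Qualifying: Program A, Program C. Lowest rate is 4.43% → Program A.

Program A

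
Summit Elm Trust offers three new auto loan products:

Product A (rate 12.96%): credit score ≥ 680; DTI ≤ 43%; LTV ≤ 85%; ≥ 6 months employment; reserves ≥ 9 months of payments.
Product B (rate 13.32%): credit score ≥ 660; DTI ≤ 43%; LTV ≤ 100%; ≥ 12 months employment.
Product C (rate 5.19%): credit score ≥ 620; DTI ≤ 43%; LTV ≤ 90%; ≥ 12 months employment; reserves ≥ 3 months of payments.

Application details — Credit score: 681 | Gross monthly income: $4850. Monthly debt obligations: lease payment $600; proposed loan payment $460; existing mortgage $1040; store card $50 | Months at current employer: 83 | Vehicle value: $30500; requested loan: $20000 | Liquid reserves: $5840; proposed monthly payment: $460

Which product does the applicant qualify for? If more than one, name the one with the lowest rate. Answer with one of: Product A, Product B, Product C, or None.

Total debts = (600 + 460 + 1,040 + 50) = 2,150; DTI = 2,150/4,850 = 44.3%.
LTV = 20,000/30,500 = 65.6%.
Reserves = 5,840/460 = 12.7 months.
Product A: score 681 ≥ 680; DTI 44.3% > 43%; LTV 65.6% ≤ 85%; employment 83 ≥ 6 mo; reserves 12.7 ≥ 9 mo → does not qualify.
Product B: score 681 ≥ 660; DTI 44.3% > 43%; LTV 65.6% ≤ 100%; employment 83 ≥ 12 mo → does not qualify.
Product C: score 681 ≥ 620; DTI 44.3% > 43%; LTV 65.6% ≤ 90%; employment 83 ≥ 12 mo; reserves 12.7 ≥ 3 mo → does not qualify.

None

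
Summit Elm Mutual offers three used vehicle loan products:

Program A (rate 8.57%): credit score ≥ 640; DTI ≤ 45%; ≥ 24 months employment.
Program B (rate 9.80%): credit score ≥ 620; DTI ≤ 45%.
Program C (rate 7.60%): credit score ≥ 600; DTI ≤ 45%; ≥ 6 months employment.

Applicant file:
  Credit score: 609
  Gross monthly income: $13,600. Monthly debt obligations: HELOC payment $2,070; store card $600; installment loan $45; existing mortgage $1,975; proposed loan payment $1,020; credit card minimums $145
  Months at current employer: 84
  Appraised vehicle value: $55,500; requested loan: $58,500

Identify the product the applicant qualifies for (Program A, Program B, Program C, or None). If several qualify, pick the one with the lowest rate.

Program C

Total debts = (2,070 + 600 + 45 + 1,975 + 1,020 + 145) = 5,855; DTI = 5,855/13,600 = 43.1%.
LTV = 58,500/55,500 = 105.4%.
Program A: score 609 < 640; DTI 43.1% ≤ 45%; employment 84 ≥ 24 mo → does not qualify.
Program B: score 609 < 620; DTI 43.1% ≤ 45% → does not qualify.
Program C: score 609 ≥ 600; DTI 43.1% ≤ 45%; employment 84 ≥ 6 mo → qualifies.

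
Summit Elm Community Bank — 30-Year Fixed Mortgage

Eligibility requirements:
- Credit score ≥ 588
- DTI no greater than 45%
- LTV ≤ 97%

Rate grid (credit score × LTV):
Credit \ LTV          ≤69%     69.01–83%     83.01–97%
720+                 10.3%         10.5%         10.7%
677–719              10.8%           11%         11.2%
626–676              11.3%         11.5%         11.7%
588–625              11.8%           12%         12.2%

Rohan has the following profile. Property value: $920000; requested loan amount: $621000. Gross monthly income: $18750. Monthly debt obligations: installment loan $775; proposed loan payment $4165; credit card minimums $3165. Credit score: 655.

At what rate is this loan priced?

Credit score 655 ≥ 588; Total monthly debts = (775 + 4,165 + 3,165) = 8,105. DTI: 8,105 ÷ 18,750 = 43.2%, within the 45% cap
Loan-to-value = 621,000/920,000 = 67.5% — pass (97% max)
Row: 655 falls in 626–676. Column: 67.5% falls in ≤69%. Rate = 11.3%.

11.3%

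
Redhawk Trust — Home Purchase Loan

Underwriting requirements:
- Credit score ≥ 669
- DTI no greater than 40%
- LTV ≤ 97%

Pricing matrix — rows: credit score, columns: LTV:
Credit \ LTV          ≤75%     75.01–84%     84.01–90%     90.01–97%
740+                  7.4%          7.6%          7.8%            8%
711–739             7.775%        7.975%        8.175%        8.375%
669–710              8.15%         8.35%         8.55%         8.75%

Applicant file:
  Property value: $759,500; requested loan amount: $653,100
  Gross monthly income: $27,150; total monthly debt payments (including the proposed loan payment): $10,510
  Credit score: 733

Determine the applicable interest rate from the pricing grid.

8.175%

Credit score 733 ≥ 669; DTI: 10,510 ÷ 27,150 = 38.7%, within the 40% cap
LTV = 653,100/759,500 = 86% ≤ 97%
Score 733 is in the 711–739 band; LTV 86% is in the 84.01–90% band → 8.175%.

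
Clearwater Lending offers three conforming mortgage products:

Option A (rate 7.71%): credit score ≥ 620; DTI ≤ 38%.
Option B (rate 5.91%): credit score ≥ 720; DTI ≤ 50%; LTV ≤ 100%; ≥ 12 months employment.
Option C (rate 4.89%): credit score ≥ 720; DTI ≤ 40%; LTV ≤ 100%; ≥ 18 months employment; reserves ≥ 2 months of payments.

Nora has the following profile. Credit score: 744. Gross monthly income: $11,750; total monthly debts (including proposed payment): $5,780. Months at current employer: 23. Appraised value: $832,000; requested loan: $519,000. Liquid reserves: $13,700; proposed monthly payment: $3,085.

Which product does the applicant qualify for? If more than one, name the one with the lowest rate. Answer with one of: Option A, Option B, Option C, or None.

DTI = 5,780/11,750 = 49.2%.
LTV = 519,000/832,000 = 62.4%.
Reserves = 13,700/3,085 = 4.4 months.
Option A: score 744 ≥ 620; DTI 49.2% > 38% → does not qualify.
Option B: score 744 ≥ 720; DTI 49.2% ≤ 50%; LTV 62.4% ≤ 100%; employment 23 ≥ 12 mo → qualifies.
Option C: score 744 ≥ 720; DTI 49.2% > 40%; LTV 62.4% ≤ 100%; employment 23 ≥ 18 mo; reserves 4.4 ≥ 2 mo → does not qualify.

Option B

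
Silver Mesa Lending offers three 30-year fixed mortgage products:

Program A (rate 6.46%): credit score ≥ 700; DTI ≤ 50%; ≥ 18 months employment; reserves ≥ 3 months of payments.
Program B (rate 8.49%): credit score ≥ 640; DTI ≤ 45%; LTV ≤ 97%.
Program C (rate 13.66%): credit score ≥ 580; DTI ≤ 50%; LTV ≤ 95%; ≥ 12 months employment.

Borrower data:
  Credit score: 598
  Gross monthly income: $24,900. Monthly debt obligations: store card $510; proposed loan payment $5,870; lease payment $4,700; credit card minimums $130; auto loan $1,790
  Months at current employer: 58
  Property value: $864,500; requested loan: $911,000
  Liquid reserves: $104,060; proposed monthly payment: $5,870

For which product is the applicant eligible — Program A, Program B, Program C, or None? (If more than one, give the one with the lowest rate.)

None

Total debts = (510 + 5,870 + 4,700 + 130 + 1,790) = 13,000; DTI = 13,000/24,900 = 52.2%.
LTV = 911,000/864,500 = 105.4%.
Reserves = 104,060/5,870 = 17.7 months.
Program A: score 598 < 700; DTI 52.2% > 50%; employment 58 ≥ 18 mo; reserves 17.7 ≥ 3 mo → does not qualify.
Program B: score 598 < 640; DTI 52.2% > 45%; LTV 105.4% > 97% → does not qualify.
Program C: score 598 ≥ 580; DTI 52.2% > 50%; LTV 105.4% > 95%; employment 58 ≥ 12 mo → does not qualify.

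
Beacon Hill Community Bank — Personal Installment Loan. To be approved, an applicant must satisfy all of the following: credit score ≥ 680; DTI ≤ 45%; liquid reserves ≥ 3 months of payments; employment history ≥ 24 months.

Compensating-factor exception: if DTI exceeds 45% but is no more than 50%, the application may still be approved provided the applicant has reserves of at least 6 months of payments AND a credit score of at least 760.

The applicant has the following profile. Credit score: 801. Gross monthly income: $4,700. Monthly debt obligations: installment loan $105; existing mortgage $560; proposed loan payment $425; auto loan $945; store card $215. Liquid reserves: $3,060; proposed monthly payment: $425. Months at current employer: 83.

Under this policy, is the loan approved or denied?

Approved

Credit score 801 ≥ 680 (meets base)
Total debts = (105 + 560 + 425 + 945 + 215) = 2,250. DTI = 2,250/4,700 = 47.9% > 45% — standard DTI limit exceeded.
Reserves = 3,060/425 = 7.2 months ≥ 3
Employment 83 ≥ 24 months
47.9% falls in the override range (45%–50%), so the compensating-factor test applies.
Override check — reserves: 7.2 mo (ok); score: 801 (ok).
Both override conditions satisfied; DTI exception granted.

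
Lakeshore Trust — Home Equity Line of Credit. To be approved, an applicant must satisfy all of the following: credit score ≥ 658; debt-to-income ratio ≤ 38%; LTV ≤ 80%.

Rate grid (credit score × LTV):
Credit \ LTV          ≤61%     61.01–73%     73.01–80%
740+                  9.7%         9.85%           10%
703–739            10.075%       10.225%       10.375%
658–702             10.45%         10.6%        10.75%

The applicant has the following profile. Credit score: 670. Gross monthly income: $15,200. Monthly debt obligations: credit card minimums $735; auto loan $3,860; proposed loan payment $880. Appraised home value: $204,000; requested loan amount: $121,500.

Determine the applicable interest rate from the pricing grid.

Credit score 670 ≥ 658; Total monthly debts = (735 + 3,860 + 880) = 5,475. DTI: 5,475 ÷ 15,200 = 36%, within the 38% cap
Loan-to-value = 121,500/204,000 = 59.6% — pass (80% max)
Score 670 is in the 658–702 band; LTV 59.6% is in the ≤61% band → 10.45%.

10.45%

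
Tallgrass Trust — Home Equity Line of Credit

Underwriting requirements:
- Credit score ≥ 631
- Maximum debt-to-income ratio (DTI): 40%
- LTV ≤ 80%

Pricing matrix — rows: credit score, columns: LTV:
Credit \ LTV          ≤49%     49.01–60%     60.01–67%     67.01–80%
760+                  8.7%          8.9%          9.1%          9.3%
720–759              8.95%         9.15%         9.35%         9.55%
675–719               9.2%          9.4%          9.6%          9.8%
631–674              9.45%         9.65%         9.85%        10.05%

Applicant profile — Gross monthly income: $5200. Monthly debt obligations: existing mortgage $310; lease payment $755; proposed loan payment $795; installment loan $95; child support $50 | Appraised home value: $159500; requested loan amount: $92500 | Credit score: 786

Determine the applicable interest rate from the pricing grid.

8.9%

Credit score 786 ≥ 631; Total monthly debts = (310 + 755 + 795 + 95 + 50) = 2,005. DTI = 2,005/5,200 = 38.6% ≤ 40%
LTV: 92,500 ÷ 159,500 = 58%, within 80% cap
Row: 786 falls in 760+. Column: 58% falls in 49.01–60%. Rate = 8.9%.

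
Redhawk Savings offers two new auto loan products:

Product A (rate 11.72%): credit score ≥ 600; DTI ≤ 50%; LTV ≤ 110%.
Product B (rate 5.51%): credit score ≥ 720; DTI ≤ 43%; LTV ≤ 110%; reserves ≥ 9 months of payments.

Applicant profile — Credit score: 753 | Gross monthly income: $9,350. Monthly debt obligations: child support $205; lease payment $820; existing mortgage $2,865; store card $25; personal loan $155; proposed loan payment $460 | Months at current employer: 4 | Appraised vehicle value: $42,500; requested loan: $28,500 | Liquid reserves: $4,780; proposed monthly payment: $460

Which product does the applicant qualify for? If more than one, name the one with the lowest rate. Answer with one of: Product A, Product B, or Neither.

Product A

Total debts = (205 + 820 + 2,865 + 25 + 155 + 460) = 4,530; DTI = 4,530/9,350 = 48.4%.
LTV = 28,500/42,500 = 67.1%.
Reserves = 4,780/460 = 10.4 months.
Product A: score 753 ≥ 600; DTI 48.4% ≤ 50%; LTV 67.1% ≤ 110% → qualifies.
Product B: score 753 ≥ 720; DTI 48.4% > 43%; LTV 67.1% ≤ 110%; reserves 10.4 ≥ 9 mo → does not qualify.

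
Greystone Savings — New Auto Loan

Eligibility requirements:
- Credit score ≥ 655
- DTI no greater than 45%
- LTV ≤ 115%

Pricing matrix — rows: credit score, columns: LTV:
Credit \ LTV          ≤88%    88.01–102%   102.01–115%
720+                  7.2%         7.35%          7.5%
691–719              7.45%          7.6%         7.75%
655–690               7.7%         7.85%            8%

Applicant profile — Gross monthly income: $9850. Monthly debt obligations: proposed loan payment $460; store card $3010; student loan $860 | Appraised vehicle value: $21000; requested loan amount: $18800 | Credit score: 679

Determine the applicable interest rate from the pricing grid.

Credit score 679 ≥ 655; Total monthly debts = (460 + 3,010 + 860) = 4,330. Debt-to-income = 4,330/9,850 = 44% — meets 45% limit
LTV = 18,800/21,000 = 89.5% ≤ 115%
Row: 679 falls in 655–690. Column: 89.5% falls in 88.01–102%. Rate = 7.85%.

7.85%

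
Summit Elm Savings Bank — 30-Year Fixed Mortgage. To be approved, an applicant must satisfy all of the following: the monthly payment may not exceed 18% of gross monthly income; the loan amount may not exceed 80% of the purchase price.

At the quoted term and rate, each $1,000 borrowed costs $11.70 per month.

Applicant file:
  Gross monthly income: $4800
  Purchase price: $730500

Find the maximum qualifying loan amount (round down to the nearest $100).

Payment cap: 18% × $4,800 = $864/month.
At $11.70 per $1,000, that supports 864/11.70 × 1,000 ≈ $73,846 → $73,800.
LTV cap: 80% × $730,500 = $584,400 → $584,400.
Binding constraint: payment-to-income.

$73,800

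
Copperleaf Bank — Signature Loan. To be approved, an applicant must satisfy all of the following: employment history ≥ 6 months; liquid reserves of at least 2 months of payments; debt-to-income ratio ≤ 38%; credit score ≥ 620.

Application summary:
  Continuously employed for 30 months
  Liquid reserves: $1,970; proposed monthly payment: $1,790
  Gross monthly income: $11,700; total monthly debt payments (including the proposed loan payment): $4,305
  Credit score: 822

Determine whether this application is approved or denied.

Denied

Employment 30 ≥ 6 months
Reserves: 1,970 ÷ 1,790 = 1.1 months (below 2-month minimum)
DTI = 4,305/11,700 = 36.8% ≤ 38%
Credit score 822 ≥ 620 (meets)
Fails on reserves.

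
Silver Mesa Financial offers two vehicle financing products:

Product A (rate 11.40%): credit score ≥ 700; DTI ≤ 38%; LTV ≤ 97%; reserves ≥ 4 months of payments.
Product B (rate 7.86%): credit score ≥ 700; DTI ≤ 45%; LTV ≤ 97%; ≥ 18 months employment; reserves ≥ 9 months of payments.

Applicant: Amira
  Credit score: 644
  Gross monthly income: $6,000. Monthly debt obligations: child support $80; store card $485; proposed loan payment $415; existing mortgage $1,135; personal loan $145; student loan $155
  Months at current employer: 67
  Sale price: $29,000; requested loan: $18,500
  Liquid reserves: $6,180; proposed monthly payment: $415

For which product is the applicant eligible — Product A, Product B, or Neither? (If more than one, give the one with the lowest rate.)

Total debts = (80 + 485 + 415 + 1,135 + 145 + 155) = 2,415; DTI = 2,415/6,000 = 40.2%.
LTV = 18,500/29,000 = 63.8%.
Reserves = 6,180/415 = 14.9 months.
Product A: score 644 < 700; DTI 40.2% > 38%; LTV 63.8% ≤ 97%; reserves 14.9 ≥ 4 mo → does not qualify.
Product B: score 644 < 700; DTI 40.2% ≤ 45%; LTV 63.8% ≤ 97%; employment 67 ≥ 18 mo; reserves 14.9 ≥ 9 mo → does not qualify.

Neither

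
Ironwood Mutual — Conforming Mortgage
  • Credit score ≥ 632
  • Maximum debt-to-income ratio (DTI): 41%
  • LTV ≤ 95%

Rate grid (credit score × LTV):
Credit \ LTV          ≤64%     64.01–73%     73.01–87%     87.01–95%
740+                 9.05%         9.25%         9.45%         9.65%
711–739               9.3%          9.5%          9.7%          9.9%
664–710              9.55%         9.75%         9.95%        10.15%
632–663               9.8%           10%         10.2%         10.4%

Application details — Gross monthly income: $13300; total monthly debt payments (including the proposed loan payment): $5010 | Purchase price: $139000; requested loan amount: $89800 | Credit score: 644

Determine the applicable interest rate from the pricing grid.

Credit score 644 ≥ 632; DTI = 5,010/13,300 = 37.7% ≤ 41%
Loan-to-value = 89,800/139,000 = 64.6% — pass (95% max)
Row: 644 falls in 632–663. Column: 64.6% falls in 64.01–73%. Rate = 10%.

10%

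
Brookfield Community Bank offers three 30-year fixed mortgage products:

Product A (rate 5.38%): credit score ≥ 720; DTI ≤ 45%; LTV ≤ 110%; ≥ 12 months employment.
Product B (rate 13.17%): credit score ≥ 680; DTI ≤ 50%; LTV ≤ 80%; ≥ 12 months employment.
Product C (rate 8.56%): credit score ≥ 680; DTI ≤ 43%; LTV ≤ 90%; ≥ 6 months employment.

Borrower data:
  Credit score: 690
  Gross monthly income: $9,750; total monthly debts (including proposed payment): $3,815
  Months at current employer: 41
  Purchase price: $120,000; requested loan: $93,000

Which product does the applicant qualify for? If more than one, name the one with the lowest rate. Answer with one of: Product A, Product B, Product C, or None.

Product C

DTI = 3,815/9,750 = 39.1%.
LTV = 93,000/120,000 = 77.5%.
Product A: score 690 < 720; DTI 39.1% ≤ 45%; LTV 77.5% ≤ 110%; employment 41 ≥ 12 mo → does not qualify.
Product B: score 690 ≥ 680; DTI 39.1% ≤ 50%; LTV 77.5% ≤ 80%; employment 41 ≥ 12 mo → qualifies.
Product C: score 690 ≥ 680; DTI 39.1% ≤ 43%; LTV 77.5% ≤ 90%; employment 41 ≥ 6 mo → qualifies.
Qualifying: Product B, Product C. Lowest rate is 8.56% → Product C.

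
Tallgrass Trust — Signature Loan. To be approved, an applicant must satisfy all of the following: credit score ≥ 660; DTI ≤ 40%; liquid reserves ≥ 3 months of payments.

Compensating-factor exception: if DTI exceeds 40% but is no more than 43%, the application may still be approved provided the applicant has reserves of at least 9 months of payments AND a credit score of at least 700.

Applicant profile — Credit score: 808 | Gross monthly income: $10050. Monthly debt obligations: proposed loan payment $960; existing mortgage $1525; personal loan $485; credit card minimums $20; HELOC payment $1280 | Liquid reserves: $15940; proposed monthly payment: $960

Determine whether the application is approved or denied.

Credit score 808 ≥ 660 (meets base)
Total debts = (960 + 1,525 + 485 + 20 + 1,280) = 4,270. DTI: 4,270 ÷ 10,050 = 42.5%, over the 40% base limit.
Liquid reserves cover 15,940/960 = 16.6 months — ≥ 3 required
DTI 42.5% is within the 40%–43% exception band; checking compensating factors.
Override check — reserves: 16.6 mo (ok); score: 808 (ok).
Both compensating conditions met → exception applies.

Approved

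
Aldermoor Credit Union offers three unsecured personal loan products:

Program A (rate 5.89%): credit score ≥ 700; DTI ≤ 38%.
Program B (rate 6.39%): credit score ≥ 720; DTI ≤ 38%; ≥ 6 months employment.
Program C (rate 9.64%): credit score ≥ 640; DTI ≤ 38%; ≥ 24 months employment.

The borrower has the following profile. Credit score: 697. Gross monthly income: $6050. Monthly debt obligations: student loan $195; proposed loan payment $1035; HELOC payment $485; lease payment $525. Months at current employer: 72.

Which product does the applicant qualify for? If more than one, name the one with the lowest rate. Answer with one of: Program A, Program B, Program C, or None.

Total debts = (195 + 1,035 + 485 + 525) = 2,240; DTI = 2,240/6,050 = 37%.
Program A: score 697 < 700; DTI 37% ≤ 38% → does not qualify.
Program B: score 697 < 720; DTI 37% ≤ 38%; employment 72 ≥ 6 mo → does not qualify.
Program C: score 697 ≥ 640; DTI 37% ≤ 38%; employment 72 ≥ 24 mo → qualifies.

Program C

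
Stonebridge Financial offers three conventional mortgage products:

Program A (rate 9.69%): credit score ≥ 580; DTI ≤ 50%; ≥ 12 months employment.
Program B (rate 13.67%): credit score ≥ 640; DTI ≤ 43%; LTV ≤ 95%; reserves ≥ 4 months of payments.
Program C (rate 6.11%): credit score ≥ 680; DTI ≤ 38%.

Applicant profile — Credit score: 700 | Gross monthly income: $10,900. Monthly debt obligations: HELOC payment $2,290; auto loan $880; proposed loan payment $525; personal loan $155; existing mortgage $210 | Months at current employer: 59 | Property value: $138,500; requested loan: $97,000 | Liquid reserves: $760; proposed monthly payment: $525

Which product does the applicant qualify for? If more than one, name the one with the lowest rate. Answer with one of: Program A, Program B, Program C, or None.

Total debts = (2,290 + 880 + 525 + 155 + 210) = 4,060; DTI = 4,060/10,900 = 37.2%.
LTV = 97,000/138,500 = 70%.
Reserves = 760/525 = 1.4 months.
Program A: score 700 ≥ 580; DTI 37.2% ≤ 50%; employment 59 ≥ 12 mo → qualifies.
Program B: score 700 ≥ 640; DTI 37.2% ≤ 43%; LTV 70% ≤ 95%; reserves 1.4 < 4 mo → does not qualify.
Program C: score 700 ≥ 680; DTI 37.2% ≤ 38% → qualifies.
Qualifying: Program A, Program C. Lowest rate is 6.11% → Program C.

Program C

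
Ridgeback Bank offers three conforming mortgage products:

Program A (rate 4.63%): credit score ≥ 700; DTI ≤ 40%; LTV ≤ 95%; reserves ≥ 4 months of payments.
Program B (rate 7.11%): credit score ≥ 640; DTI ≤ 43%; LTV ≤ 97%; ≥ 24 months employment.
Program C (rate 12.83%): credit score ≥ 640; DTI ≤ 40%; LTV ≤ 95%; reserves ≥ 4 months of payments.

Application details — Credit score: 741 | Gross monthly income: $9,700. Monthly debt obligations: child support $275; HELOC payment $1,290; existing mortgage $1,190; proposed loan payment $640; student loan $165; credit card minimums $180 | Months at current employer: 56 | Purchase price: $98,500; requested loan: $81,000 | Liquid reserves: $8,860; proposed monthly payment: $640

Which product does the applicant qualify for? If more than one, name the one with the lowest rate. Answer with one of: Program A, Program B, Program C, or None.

Total debts = (275 + 1,290 + 1,190 + 640 + 165 + 180) = 3,740; DTI = 3,740/9,700 = 38.6%.
LTV = 81,000/98,500 = 82.2%.
Reserves = 8,860/640 = 13.8 months.
Program A: score 741 ≥ 700; DTI 38.6% ≤ 40%; LTV 82.2% ≤ 95%; reserves 13.8 ≥ 4 mo → qualifies.
Program B: score 741 ≥ 640; DTI 38.6% ≤ 43%; LTV 82.2% ≤ 97%; employment 56 ≥ 24 mo → qualifies.
Program C: score 741 ≥ 640; DTI 38.6% ≤ 40%; LTV 82.2% ≤ 95%; reserves 13.8 ≥ 4 mo → qualifies.
Qualifying: Program A, Program B, Program C. Lowest rate is 4.63% → Program A.

Program A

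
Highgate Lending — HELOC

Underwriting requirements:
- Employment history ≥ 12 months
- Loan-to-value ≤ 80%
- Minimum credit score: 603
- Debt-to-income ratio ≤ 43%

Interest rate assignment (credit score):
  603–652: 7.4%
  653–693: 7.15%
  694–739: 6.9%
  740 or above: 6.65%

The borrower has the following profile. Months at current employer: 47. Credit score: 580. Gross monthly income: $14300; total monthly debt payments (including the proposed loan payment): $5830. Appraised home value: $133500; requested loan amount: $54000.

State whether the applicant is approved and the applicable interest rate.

Credit score 580 < 603 (below minimum)
Loan-to-value = 54,000/133,500 = 40.4% — pass (80% max)
Employment 47 ≥ 12 months
DTI = 5,830/14,300 = 40.8% ≤ 43%
Not all requirements met → denied.

Denied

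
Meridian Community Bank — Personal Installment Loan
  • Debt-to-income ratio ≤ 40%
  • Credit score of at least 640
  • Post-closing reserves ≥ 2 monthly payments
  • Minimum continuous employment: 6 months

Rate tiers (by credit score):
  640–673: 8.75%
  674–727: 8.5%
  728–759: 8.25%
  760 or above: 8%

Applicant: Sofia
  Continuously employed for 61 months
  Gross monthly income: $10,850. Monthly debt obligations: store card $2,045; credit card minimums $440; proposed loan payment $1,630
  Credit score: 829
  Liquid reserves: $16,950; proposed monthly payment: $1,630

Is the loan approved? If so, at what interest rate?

Credit score 829 ≥ 640 (meets minimum)
Total monthly debts = (2,045 + 440 + 1,630) = 4,115. Debt-to-income = 4,115/10,850 = 37.9% — meets 40% limit
Liquid reserves cover 16,950/1,630 = 10.4 months — ≥ 2 required
Employment 61 ≥ 6 months
All requirements met. Score 829 falls in the 760 or above tier → 8%.

Approved at 8%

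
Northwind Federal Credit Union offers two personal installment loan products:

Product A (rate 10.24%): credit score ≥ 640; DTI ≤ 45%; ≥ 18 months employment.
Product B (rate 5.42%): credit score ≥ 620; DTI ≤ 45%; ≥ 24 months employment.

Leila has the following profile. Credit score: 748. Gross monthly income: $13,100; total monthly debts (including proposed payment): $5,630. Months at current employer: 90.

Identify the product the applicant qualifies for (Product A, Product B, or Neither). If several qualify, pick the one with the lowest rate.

DTI = 5,630/13,100 = 43%.
Product A: score 748 ≥ 640; DTI 43% ≤ 45%; employment 90 ≥ 18 mo → qualifies.
Product B: score 748 ≥ 620; DTI 43% ≤ 45%; employment 90 ≥ 24 mo → qualifies.
Qualifying: Product A, Product B. Lowest rate is 5.42% → Product B.

Product B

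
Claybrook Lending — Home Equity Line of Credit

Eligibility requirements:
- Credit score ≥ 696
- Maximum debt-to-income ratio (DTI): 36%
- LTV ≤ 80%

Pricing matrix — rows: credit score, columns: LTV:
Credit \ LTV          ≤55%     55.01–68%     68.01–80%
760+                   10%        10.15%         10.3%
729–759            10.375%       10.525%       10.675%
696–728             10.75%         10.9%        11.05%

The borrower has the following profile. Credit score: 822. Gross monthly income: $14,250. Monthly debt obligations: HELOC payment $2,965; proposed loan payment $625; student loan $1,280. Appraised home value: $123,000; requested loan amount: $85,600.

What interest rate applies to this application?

Credit score 822 ≥ 696; Total monthly debts = (2,965 + 625 + 1,280) = 4,870. DTI = 4,870/14,250 = 34.2% ≤ 36%
LTV: 85,600 ÷ 123,000 = 69.6%, within 80% cap
Score 822 is in the 760+ band; LTV 69.6% is in the 68.01–80% band → 10.3%.

10.3%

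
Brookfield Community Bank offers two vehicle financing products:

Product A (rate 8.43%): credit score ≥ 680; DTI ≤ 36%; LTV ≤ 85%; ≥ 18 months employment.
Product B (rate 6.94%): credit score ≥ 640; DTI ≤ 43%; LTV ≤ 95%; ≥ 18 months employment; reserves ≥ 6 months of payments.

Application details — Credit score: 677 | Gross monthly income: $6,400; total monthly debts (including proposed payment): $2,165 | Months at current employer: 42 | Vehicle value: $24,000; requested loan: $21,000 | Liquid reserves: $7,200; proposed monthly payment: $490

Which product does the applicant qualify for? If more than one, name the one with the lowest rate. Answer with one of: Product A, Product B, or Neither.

DTI = 2,165/6,400 = 33.8%.
LTV = 21,000/24,000 = 87.5%.
Reserves = 7,200/490 = 14.7 months.
Product A: score 677 < 680; DTI 33.8% ≤ 36%; LTV 87.5% > 85%; employment 42 ≥ 18 mo → does not qualify.
Product B: score 677 ≥ 640; DTI 33.8% ≤ 43%; LTV 87.5% ≤ 95%; employment 42 ≥ 18 mo; reserves 14.7 ≥ 6 mo → qualifies.

Product B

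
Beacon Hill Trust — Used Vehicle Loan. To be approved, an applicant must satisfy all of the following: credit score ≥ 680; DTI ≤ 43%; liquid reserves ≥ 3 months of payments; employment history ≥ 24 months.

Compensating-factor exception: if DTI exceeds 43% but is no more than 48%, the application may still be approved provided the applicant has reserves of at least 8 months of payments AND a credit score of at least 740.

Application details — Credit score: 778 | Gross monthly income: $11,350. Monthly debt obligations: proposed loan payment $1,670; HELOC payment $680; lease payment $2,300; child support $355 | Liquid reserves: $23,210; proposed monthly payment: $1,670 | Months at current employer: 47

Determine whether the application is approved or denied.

Approved

Credit score 778 ≥ 680 (meets base)
Total debts = (1,670 + 680 + 2,300 + 355) = 5,005. DTI = 5,005/11,350 = 44.1% > 43% — standard DTI limit exceeded.
Liquid reserves cover 23,210/1,670 = 13.9 months — ≥ 3 required
Employment 47 ≥ 24 months
DTI 44.1% is within the 43%–48% exception band; checking compensating factors.
Reserves 13.9 ≥ 8 months; credit score 778 ≥ 740.
Both compensating conditions met → exception applies.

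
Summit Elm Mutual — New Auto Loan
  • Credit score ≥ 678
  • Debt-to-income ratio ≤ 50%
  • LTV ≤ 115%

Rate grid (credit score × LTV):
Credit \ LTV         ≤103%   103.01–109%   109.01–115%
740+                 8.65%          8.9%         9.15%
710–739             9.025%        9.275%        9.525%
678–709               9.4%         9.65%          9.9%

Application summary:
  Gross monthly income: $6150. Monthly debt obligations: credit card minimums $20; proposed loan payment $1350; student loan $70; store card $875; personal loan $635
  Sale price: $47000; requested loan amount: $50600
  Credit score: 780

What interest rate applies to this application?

8.9%

Credit score 780 ≥ 678; Total monthly debts = (20 + 1,350 + 70 + 875 + 635) = 2,950. DTI = 2,950/6,150 = 48% ≤ 50%
Loan-to-value = 50,600/47,000 = 107.7% — pass (115% max)
Credit 780 → row 740+; LTV 107.7% → column 103.01–109%. Grid cell → 8.9%.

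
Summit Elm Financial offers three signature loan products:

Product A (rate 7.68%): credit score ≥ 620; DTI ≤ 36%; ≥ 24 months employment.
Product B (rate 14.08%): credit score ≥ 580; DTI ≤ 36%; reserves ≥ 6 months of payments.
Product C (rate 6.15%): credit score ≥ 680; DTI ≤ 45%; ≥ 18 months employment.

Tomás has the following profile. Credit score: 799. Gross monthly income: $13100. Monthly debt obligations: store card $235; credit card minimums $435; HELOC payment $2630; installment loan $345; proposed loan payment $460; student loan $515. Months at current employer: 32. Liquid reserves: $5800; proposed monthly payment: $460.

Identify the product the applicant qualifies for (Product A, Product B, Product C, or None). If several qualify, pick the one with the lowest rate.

Product C

Total debts = (235 + 435 + 2,630 + 345 + 460 + 515) = 4,620; DTI = 4,620/13,100 = 35.3%.
Reserves = 5,800/460 = 12.6 months.
Product A: score 799 ≥ 620; DTI 35.3% ≤ 36%; employment 32 ≥ 24 mo → qualifies.
Product B: score 799 ≥ 580; DTI 35.3% ≤ 36%; reserves 12.6 ≥ 6 mo → qualifies.
Product C: score 799 ≥ 680; DTI 35.3% ≤ 45%; employment 32 ≥ 18 mo → qualifies.
Qualifying: Product A, Product B, Product C. Lowest rate is 6.15% → Product C.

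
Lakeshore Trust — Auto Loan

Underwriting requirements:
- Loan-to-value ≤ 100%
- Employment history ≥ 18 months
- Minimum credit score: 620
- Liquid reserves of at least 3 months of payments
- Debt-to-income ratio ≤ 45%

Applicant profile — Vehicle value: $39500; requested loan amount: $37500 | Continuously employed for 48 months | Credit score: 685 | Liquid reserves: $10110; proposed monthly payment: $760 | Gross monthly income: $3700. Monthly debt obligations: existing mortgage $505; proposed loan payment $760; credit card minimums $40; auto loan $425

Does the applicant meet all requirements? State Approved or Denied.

Denied

Loan-to-value = 37,500/39,500 = 94.9% — pass (100% max)
Employment 48 ≥ 18 months
Credit score 685 ≥ 620 (meets)
Reserves: 10,110 ÷ 760 = 13.3 months (meets 3-month minimum)
Total monthly debts = (505 + 760 + 40 + 425) = 1,730. DTI: 1,730 ÷ 3,700 = 46.8%, exceeds the 45% cap
Fails on DTI.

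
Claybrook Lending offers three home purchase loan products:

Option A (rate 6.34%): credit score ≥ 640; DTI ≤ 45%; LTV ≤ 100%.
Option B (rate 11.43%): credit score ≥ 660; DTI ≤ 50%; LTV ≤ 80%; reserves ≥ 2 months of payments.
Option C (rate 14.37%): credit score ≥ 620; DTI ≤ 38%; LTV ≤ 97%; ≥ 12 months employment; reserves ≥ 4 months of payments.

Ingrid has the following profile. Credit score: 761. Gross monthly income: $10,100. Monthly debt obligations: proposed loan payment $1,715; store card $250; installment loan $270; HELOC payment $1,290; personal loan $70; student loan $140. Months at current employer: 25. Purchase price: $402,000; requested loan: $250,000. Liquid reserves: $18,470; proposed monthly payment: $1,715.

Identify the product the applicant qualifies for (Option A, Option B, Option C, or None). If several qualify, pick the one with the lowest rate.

Total debts = (1,715 + 250 + 270 + 1,290 + 70 + 140) = 3,735; DTI = 3,735/10,100 = 37%.
LTV = 250,000/402,000 = 62.2%.
Reserves = 18,470/1,715 = 10.8 months.
Option A: score 761 ≥ 640; DTI 37% ≤ 45%; LTV 62.2% ≤ 100% → qualifies.
Option B: score 761 ≥ 660; DTI 37% ≤ 50%; LTV 62.2% ≤ 80%; reserves 10.8 ≥ 2 mo → qualifies.
Option C: score 761 ≥ 620; DTI 37% ≤ 38%; LTV 62.2% ≤ 97%; employment 25 ≥ 12 mo; reserves 10.8 ≥ 4 mo → qualifies.
Qualifying: Option A, Option B, Option C. Lowest rate is 6.34% → Option A.

Option A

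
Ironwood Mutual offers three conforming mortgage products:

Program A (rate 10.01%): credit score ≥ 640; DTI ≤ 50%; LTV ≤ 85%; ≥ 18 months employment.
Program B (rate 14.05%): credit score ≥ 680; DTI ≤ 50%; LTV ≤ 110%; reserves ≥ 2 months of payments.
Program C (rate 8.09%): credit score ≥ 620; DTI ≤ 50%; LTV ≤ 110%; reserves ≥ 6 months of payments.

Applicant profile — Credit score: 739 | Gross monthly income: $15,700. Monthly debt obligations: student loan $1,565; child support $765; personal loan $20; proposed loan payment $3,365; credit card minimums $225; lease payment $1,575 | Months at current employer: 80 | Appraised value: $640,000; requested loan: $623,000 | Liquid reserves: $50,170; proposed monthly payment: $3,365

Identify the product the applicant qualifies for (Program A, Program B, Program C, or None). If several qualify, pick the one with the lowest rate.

Total debts = (1,565 + 765 + 20 + 3,365 + 225 + 1,575) = 7,515; DTI = 7,515/15,700 = 47.9%.
LTV = 623,000/640,000 = 97.3%.
Reserves = 50,170/3,365 = 14.9 months.
Program A: score 739 ≥ 640; DTI 47.9% ≤ 50%; LTV 97.3% > 85%; employment 80 ≥ 18 mo → does not qualify.
Program B: score 739 ≥ 680; DTI 47.9% ≤ 50%; LTV 97.3% ≤ 110%; reserves 14.9 ≥ 2 mo → qualifies.
Program C: score 739 ≥ 620; DTI 47.9% ≤ 50%; LTV 97.3% ≤ 110%; reserves 14.9 ≥ 6 mo → qualifies.
Qualifying: Program B, Program C. Lowest rate is 8.09% → Program C.

Program C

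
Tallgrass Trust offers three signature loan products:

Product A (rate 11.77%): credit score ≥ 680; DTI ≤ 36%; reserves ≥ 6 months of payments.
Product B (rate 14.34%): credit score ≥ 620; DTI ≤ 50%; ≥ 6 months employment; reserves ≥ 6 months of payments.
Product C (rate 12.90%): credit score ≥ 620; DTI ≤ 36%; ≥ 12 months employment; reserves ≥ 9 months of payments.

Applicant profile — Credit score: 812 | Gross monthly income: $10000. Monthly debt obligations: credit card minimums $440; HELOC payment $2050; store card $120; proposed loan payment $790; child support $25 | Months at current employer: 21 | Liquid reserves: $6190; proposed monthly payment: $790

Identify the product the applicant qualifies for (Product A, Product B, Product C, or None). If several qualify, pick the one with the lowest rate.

Product A

Total debts = (440 + 2,050 + 120 + 790 + 25) = 3,425; DTI = 3,425/10,000 = 34.2%.
Reserves = 6,190/790 = 7.8 months.
Product A: score 812 ≥ 680; DTI 34.2% ≤ 36%; reserves 7.8 ≥ 6 mo → qualifies.
Product B: score 812 ≥ 620; DTI 34.2% ≤ 50%; employment 21 ≥ 6 mo; reserves 7.8 ≥ 6 mo → qualifies.
Product C: score 812 ≥ 620; DTI 34.2% ≤ 36%; employment 21 ≥ 12 mo; reserves 7.8 < 9 mo → does not qualify.
Qualifying: Product A, Product B. Lowest rate is 11.77% → Product A.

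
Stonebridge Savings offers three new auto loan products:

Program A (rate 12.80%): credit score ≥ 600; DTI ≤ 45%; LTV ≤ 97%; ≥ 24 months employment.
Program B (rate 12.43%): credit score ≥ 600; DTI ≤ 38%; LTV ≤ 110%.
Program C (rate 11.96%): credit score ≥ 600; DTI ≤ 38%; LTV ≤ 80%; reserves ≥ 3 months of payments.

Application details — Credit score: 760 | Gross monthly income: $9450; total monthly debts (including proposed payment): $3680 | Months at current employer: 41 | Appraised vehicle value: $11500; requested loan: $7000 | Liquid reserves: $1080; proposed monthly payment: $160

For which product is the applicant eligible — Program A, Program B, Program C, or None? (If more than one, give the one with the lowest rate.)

Program A

DTI = 3,680/9,450 = 38.9%.
LTV = 7,000/11,500 = 60.9%.
Reserves = 1,080/160 = 6.8 months.
Program A: score 760 ≥ 600; DTI 38.9% ≤ 45%; LTV 60.9% ≤ 97%; employment 41 ≥ 24 mo → qualifies.
Program B: score 760 ≥ 600; DTI 38.9% > 38%; LTV 60.9% ≤ 110% → does not qualify.
Program C: score 760 ≥ 600; DTI 38.9% > 38%; LTV 60.9% ≤ 80%; reserves 6.8 ≥ 3 mo → does not qualify.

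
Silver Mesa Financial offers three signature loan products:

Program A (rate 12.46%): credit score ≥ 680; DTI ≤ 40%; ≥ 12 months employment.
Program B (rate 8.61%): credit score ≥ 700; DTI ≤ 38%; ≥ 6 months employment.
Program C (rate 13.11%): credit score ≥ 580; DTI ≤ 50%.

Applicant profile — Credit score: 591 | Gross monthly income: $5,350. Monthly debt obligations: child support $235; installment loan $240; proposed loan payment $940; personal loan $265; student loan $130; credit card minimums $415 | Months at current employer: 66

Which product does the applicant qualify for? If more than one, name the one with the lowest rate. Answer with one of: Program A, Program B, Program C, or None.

Program C

Total debts = (235 + 240 + 940 + 265 + 130 + 415) = 2,225; DTI = 2,225/5,350 = 41.6%.
Program A: score 591 < 680; DTI 41.6% > 40%; employment 66 ≥ 12 mo → does not qualify.
Program B: score 591 < 700; DTI 41.6% > 38%; employment 66 ≥ 6 mo → does not qualify.
Program C: score 591 ≥ 580; DTI 41.6% ≤ 50% → qualifies.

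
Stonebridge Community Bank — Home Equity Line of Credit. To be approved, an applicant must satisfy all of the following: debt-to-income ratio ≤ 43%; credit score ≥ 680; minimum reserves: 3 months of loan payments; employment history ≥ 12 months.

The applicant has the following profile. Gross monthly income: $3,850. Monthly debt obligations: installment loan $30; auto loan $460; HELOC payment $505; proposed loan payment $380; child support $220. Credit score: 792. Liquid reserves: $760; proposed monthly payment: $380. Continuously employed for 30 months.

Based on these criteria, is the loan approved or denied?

Denied

Total monthly debts = (30 + 460 + 505 + 380 + 220) = 1,595. DTI = 1,595/3,850 = 41.4% ≤ 43%
Credit score 792 ≥ 680 (meets)
Reserves: 760 ÷ 380 = 2.0 months (below 3-month minimum)
Employment 30 ≥ 12 months
Fails on reserves.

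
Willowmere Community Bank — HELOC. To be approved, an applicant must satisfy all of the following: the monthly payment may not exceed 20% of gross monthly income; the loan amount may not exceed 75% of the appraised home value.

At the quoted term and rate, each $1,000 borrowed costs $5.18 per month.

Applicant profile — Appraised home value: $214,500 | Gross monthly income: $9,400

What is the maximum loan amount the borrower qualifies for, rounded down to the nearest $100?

Payment cap: 20% × $9,400 = $1,880/month.
At $5.18 per $1,000, that supports 1,880/5.18 × 1,000 ≈ $362,934 → $362,900.
LTV cap: 75% × $214,500 = $160,875 → $160,800.
Binding constraint: loan-to-value.

$160,800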